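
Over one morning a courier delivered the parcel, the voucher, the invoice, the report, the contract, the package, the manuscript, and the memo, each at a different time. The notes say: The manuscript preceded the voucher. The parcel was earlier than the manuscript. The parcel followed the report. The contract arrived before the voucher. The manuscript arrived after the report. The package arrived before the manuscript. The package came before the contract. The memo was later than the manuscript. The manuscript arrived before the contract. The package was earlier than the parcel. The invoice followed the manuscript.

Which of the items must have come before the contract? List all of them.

Directly stated before the contract: the manuscript and the package.
The parcel reaches the contract via the parcel → the manuscript → the contract.
The report reaches the contract via the report → the manuscript → the contract.

the manuscript, the package, the parcel, the report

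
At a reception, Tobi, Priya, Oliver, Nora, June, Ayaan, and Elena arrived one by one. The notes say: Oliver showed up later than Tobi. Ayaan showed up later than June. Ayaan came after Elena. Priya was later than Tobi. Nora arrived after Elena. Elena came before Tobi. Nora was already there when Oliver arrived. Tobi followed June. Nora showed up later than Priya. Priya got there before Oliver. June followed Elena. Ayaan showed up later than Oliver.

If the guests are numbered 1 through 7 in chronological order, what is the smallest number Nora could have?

5

Elena, June, Priya, and Tobi must all come before Nora — 4 forced predecessors.
Nothing else is forced ahead of Nora, so their earliest slot is position 4 + 1 = 5.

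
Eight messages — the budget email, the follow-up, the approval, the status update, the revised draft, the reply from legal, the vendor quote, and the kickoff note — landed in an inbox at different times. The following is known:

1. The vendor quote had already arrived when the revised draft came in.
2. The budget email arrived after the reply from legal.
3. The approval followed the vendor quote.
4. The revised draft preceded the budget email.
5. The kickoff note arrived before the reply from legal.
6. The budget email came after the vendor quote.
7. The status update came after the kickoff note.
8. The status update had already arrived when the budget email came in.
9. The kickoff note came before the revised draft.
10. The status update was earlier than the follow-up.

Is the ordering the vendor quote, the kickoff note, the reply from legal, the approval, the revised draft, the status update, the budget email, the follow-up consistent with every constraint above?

yes

Check each stated constraint against the proposed order — e.g. the vendor quote is ahead of the revised draft; the vendor quote is ahead of the budget email. Every pair is in the required order; nothing is violated.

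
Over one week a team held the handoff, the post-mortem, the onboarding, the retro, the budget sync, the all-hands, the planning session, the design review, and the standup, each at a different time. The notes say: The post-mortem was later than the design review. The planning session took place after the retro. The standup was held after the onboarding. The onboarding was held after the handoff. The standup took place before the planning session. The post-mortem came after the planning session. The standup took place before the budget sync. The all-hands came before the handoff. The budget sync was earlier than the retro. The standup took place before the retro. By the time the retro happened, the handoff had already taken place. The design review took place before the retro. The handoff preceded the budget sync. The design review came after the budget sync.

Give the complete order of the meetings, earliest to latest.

The constraints fix every adjacent pair, so only one ordering works:
the all-hands → the handoff → the onboarding → the standup → the budget sync → the design review → the retro → the planning session → the post-mortem.

the all-hands, the handoff, the onboarding, the standup, the budget sync, the design review, the retro, the planning session, the post-mortem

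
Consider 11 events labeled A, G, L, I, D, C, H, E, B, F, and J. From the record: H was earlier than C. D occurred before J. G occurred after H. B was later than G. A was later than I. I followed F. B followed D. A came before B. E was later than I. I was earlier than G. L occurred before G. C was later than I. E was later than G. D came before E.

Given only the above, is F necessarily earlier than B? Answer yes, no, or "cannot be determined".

yes

Chain the constraints: F → I → G → B. Each link is directly stated, so F comes before B.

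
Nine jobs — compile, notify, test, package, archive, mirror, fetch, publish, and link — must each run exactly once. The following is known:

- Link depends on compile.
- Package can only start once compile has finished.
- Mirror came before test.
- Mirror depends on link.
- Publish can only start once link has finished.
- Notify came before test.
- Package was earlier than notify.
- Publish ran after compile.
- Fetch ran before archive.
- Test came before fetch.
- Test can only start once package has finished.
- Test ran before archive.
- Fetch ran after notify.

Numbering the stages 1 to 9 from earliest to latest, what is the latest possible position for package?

5

Package must come before archive, fetch, notify, and test — 4 stages forced after it.
Everything else can be placed before package in some valid order, so package can sit as late as position 9 − 4 = 5.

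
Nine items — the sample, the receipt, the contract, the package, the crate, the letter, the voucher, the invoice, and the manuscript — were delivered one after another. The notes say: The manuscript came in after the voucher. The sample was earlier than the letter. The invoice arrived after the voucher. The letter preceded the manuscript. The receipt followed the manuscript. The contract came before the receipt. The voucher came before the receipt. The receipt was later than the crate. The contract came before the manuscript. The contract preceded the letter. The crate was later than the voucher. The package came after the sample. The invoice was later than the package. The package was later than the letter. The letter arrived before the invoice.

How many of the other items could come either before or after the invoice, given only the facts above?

Forced before the invoice: the contract, the letter, the package, the sample, and the voucher.
That leaves the crate, the manuscript, and the receipt with no forced order relative to the invoice — 3.

3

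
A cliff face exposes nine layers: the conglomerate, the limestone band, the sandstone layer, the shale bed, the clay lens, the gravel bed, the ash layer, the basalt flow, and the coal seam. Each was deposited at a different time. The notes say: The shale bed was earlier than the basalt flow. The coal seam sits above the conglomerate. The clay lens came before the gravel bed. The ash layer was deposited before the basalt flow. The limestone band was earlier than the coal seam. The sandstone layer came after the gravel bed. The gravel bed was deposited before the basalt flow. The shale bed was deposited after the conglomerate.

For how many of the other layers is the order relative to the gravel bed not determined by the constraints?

Forced before the gravel bed: the clay lens; forced after the gravel bed: the basalt flow and the sandstone layer.
That leaves the ash layer, the coal seam, the conglomerate, the limestone band, and the shale bed with no forced order relative to the gravel bed — 5.

5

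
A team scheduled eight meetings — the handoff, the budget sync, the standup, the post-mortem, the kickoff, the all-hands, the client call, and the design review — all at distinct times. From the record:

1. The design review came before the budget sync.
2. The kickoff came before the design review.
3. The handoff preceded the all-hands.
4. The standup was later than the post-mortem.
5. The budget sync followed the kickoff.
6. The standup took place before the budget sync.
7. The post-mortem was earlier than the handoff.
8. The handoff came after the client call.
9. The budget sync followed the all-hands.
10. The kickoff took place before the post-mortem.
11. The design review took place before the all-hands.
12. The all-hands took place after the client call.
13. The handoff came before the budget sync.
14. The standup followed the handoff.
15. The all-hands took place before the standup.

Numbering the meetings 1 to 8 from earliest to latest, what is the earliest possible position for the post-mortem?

2

The kickoff must come before the post-mortem — 1 forced predecessor.
Nothing else is forced ahead of the post-mortem, so its earliest slot is position 1 + 1 = 2.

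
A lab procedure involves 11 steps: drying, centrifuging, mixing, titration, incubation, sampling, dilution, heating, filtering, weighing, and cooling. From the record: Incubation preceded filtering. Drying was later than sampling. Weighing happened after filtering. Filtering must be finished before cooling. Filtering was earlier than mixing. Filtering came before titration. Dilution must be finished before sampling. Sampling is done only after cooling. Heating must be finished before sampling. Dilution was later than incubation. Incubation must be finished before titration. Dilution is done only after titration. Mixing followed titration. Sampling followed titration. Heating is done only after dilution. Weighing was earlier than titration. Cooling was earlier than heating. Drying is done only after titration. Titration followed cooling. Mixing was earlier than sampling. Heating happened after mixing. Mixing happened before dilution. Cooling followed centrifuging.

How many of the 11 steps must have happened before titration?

Directly stated before titration: cooling, filtering, incubation, and weighing.
Centrifuging reaches titration via centrifuging → cooling → titration.
No chain forces drying (or any of the others) ahead of titration.
That's centrifuging, cooling, filtering, incubation, and weighing — 5 in all.

5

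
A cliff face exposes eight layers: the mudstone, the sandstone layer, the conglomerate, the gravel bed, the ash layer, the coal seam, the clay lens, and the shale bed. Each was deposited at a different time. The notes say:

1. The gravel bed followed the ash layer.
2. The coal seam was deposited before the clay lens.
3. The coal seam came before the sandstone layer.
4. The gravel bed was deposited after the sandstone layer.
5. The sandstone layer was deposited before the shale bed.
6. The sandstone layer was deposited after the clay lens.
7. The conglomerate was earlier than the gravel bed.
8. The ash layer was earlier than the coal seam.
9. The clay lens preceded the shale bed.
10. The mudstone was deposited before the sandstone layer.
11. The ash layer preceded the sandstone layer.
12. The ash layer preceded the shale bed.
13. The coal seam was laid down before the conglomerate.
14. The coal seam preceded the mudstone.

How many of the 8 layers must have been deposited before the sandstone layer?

Directly stated before the sandstone layer: the ash layer, the clay lens, the coal seam, and the mudstone.
No chain forces the gravel bed (or any of the others) ahead of the sandstone layer.
That's the ash layer, the clay lens, the coal seam, and the mudstone — 4 in all.

4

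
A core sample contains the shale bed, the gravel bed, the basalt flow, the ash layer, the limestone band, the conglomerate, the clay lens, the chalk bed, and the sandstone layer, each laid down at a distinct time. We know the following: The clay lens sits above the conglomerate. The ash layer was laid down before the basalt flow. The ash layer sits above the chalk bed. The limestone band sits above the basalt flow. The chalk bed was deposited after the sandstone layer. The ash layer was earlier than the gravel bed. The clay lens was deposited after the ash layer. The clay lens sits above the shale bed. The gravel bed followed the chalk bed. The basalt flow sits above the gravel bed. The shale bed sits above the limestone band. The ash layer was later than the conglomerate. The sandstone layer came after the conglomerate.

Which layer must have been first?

The conglomerate has a chain of constraints placing it before every other layer, so the conglomerate must be first.

the conglomerate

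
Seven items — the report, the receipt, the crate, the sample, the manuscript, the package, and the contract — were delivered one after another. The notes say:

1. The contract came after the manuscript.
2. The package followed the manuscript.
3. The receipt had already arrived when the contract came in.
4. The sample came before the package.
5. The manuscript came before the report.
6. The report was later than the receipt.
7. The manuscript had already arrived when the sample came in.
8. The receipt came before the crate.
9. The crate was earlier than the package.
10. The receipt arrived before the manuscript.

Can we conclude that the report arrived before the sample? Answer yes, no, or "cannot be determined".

cannot be determined

No chain of stated constraints runs from the report to the sample, and none runs from the sample to the report either.
So the relative order of the report and the sample is not fixed by the given facts.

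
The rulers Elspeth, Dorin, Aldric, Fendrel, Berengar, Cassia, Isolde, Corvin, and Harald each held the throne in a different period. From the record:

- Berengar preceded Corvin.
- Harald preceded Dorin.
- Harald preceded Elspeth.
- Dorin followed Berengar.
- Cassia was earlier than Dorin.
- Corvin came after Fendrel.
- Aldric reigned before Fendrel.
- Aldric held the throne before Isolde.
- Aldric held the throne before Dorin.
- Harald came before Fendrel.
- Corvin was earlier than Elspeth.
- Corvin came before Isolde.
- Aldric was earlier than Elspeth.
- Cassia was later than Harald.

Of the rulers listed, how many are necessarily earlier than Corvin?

4

Directly stated before Corvin: Berengar and Fendrel.
Aldric reaches Corvin via Aldric → Fendrel → Corvin.
Harald reaches Corvin via Harald → Fendrel → Corvin.
That's Aldric, Berengar, Fendrel, and Harald — 4 in all.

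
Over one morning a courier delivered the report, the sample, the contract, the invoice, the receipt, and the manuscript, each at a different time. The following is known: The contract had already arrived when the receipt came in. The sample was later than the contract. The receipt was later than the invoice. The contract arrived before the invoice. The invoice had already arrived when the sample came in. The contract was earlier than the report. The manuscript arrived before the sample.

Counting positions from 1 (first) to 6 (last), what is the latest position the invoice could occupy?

The invoice must come before the receipt and the sample — 2 items forced after it.
Everything else can be placed before the invoice in some valid order, so the invoice can sit as late as position 6 − 2 = 4.

4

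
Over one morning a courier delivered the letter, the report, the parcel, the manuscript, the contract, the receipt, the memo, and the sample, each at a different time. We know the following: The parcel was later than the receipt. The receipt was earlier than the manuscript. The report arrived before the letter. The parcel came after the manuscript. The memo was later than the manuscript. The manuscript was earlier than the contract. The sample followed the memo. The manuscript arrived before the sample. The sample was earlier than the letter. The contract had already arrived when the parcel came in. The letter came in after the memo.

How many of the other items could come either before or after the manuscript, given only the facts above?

1

Forced before the manuscript: the receipt; forced after the manuscript: the contract, the letter, the memo, the parcel, and the sample.
That leaves the report with no forced order relative to the manuscript — 1.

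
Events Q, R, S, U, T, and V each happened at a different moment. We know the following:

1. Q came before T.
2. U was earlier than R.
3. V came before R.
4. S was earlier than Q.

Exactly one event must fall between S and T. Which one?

Q

Tracing the constraints gives S → Q → T, so Q sits after S and before T.
No other event is forced both after S and before T.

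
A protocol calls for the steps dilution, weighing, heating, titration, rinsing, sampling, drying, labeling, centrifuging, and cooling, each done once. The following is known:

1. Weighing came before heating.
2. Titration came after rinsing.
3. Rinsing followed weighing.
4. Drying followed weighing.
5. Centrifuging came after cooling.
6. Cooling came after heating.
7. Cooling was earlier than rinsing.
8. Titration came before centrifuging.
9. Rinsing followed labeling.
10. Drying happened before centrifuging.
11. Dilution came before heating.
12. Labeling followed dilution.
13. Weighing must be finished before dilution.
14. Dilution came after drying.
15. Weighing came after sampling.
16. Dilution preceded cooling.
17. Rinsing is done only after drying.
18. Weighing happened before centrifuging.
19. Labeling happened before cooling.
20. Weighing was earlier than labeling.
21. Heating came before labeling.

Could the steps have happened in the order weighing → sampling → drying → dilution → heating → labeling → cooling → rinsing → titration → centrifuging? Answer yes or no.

no

The constraints require sampling before weighing, but in the proposed sequence weighing appears ahead of sampling. That one violation is enough.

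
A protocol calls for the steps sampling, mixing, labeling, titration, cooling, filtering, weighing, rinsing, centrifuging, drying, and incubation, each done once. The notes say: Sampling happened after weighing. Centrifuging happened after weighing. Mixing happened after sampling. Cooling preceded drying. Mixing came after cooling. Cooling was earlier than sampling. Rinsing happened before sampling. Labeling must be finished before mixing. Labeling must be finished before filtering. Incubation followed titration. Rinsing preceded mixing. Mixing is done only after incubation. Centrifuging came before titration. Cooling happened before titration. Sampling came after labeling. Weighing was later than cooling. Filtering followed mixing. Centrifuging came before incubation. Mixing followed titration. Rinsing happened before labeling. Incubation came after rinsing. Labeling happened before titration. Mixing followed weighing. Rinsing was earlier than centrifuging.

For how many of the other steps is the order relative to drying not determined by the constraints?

Forced before drying: cooling.
That leaves centrifuging, filtering, incubation, labeling, mixing, rinsing, sampling, titration, and weighing with no forced order relative to drying — 9.

9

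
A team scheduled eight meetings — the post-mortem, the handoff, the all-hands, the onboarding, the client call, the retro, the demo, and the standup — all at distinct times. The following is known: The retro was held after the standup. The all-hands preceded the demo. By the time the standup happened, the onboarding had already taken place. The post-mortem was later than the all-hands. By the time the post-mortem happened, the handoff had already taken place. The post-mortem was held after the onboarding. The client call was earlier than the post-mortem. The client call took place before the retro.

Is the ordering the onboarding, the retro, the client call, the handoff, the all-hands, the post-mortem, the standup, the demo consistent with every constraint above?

no

The constraints require the standup before the retro, but in the proposed sequence the retro appears ahead of the standup. That one violation is enough.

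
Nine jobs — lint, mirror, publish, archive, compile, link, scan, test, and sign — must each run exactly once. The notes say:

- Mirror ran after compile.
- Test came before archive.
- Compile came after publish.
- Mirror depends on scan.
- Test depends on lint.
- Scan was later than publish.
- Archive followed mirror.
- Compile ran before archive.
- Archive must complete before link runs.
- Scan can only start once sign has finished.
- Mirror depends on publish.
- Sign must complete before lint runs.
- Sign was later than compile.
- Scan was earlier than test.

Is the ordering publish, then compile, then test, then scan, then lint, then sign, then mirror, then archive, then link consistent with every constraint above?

no

The constraints require sign before lint, but in the proposed sequence lint appears ahead of sign. That one violation is enough.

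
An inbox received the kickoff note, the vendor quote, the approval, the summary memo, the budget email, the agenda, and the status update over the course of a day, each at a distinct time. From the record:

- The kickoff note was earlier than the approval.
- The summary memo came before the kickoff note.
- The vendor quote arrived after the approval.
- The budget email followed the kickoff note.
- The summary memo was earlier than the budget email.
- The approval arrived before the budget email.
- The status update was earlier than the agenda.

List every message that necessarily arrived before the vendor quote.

the approval, the kickoff note, the summary memo

Directly stated before the vendor quote: the approval.
The kickoff note reaches the vendor quote via the kickoff note → the approval → the vendor quote.
The summary memo reaches the vendor quote via the summary memo → the kickoff note → the approval → the vendor quote.
No chain forces the status update (or any of the others) ahead of the vendor quote.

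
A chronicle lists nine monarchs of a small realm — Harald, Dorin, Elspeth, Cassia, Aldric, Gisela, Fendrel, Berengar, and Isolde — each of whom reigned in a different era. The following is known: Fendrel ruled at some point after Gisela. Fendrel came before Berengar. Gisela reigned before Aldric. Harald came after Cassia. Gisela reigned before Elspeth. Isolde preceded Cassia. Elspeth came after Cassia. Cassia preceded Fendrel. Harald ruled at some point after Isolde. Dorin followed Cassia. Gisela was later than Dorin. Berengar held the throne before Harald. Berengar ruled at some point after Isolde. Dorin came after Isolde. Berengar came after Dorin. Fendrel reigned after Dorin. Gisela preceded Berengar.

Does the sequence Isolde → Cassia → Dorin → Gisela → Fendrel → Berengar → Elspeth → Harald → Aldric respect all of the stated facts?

Check each stated constraint against the proposed order — e.g. Cassia is ahead of Harald; Isolde is ahead of Harald. Every pair is in the required order; nothing is violated.

yes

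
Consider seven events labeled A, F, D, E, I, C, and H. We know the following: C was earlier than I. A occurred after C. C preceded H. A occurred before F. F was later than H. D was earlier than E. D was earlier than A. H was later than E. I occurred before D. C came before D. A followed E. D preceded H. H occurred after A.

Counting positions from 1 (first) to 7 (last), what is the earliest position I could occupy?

C must come before I — 1 forced predecessor.
Nothing else is forced ahead of I, so its earliest slot is position 1 + 1 = 2.

2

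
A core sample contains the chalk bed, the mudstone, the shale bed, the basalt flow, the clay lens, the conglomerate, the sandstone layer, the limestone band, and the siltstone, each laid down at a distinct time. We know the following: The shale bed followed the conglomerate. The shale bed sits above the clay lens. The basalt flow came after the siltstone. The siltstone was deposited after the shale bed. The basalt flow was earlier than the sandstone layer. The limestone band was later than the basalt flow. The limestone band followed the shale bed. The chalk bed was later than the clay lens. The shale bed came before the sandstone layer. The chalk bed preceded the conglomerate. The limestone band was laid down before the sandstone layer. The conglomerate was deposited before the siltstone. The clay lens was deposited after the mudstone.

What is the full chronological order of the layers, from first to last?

The constraints fix every adjacent pair, so only one ordering works:
the mudstone → the clay lens → the chalk bed → the conglomerate → the shale bed → the siltstone → the basalt flow → the limestone band → the sandstone layer.

the mudstone, the clay lens, the chalk bed, the conglomerate, the shale bed, the siltstone, the basalt flow, the limestone band, the sandstone layer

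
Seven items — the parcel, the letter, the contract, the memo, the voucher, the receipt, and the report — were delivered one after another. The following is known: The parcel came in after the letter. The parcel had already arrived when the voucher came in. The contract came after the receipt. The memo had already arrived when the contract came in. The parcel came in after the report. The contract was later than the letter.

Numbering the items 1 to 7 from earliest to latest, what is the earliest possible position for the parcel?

3

The letter and the report must both come before the parcel — 2 forced predecessors.
Nothing else is forced ahead of the parcel, so its earliest slot is position 2 + 1 = 3.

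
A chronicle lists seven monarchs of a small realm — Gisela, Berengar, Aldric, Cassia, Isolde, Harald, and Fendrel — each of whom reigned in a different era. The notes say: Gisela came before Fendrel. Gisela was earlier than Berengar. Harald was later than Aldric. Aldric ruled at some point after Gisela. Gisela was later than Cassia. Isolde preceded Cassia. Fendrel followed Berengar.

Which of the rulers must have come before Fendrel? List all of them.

Directly stated before Fendrel: Berengar and Gisela.
Cassia reaches Fendrel via Cassia → Gisela → Fendrel.
Isolde reaches Fendrel via Isolde → Cassia → Gisela → Fendrel.
No chain forces Harald (or any of the others) ahead of Fendrel.

Berengar, Cassia, Gisela, Isolde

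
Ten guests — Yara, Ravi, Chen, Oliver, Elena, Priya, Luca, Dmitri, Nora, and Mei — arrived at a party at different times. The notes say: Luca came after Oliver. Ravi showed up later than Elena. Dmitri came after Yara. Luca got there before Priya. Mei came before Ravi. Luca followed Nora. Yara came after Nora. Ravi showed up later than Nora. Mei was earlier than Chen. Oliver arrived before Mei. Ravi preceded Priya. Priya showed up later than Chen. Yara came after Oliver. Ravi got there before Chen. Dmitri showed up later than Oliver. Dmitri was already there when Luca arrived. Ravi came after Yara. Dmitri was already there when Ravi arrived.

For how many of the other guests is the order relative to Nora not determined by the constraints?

Forced after Nora: Chen, Dmitri, Luca, Priya, Ravi, and Yara.
That leaves Elena, Mei, and Oliver with no forced order relative to Nora — 3.

3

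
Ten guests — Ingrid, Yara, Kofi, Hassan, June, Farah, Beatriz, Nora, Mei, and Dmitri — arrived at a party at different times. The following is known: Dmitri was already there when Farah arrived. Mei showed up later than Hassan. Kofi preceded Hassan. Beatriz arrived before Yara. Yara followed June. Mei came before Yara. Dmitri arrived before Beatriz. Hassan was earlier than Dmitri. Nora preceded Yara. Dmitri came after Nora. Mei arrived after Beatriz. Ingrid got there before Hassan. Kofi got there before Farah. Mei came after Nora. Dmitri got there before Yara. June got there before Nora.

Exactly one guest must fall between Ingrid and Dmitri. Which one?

Tracing the constraints gives Ingrid → Hassan → Dmitri, so Hassan sits after Ingrid and before Dmitri.
No other guest is forced both after Ingrid and before Dmitri.

Hassan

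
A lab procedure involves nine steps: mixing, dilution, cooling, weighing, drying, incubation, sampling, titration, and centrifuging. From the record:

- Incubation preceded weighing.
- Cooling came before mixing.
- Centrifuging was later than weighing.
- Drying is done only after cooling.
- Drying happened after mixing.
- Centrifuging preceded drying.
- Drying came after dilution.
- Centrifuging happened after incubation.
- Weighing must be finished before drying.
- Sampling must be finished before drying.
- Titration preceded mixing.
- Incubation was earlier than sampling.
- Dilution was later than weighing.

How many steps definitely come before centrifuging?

2

Directly stated before centrifuging: incubation and weighing.
That's incubation and weighing — 2 in all.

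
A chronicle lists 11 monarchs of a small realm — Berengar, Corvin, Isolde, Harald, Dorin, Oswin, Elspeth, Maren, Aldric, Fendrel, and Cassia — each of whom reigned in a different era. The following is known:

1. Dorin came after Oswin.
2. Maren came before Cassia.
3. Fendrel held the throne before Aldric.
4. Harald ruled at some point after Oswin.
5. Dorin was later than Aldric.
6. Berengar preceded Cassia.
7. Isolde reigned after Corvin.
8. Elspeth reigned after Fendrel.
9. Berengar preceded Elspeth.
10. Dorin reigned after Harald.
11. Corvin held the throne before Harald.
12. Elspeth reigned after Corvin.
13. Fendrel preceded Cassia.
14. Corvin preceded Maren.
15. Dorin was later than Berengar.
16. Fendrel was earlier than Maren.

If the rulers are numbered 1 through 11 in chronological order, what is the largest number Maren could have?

Maren must come before Cassia — 1 ruler forced after them.
Everything else can be placed before Maren in some valid order, so Maren can sit as late as position 11 − 1 = 10.

10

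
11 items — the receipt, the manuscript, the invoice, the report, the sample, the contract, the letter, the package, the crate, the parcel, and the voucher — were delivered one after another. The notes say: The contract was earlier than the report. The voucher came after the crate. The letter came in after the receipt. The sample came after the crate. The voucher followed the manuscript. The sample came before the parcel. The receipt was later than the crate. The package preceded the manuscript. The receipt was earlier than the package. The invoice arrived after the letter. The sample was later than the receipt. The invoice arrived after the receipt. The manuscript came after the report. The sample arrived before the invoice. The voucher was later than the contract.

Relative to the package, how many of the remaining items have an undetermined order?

Forced before the package: the crate and the receipt; forced after the package: the manuscript and the voucher.
That leaves the contract, the invoice, the letter, the parcel, the report, and the sample with no forced order relative to the package — 6.

6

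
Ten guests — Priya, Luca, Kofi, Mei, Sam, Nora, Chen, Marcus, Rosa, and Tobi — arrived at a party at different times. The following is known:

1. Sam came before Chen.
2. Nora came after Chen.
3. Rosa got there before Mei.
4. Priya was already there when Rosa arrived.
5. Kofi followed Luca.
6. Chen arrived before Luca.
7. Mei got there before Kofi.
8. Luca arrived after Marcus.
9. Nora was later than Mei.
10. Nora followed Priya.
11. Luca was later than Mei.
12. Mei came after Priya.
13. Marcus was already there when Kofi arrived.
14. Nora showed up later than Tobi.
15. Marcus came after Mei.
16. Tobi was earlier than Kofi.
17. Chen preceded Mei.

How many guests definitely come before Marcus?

5

Directly stated before Marcus: Mei.
Chen reaches Marcus via Chen → Mei → Marcus.
Priya reaches Marcus via Priya → Mei → Marcus.
Rosa reaches Marcus via Rosa → Mei → Marcus.
Likewise Sam reaches Marcus by chaining the stated constraints.
No chain forces Tobi (or any of the others) ahead of Marcus.
That's Chen, Mei, Priya, Rosa, and Sam — 5 in all.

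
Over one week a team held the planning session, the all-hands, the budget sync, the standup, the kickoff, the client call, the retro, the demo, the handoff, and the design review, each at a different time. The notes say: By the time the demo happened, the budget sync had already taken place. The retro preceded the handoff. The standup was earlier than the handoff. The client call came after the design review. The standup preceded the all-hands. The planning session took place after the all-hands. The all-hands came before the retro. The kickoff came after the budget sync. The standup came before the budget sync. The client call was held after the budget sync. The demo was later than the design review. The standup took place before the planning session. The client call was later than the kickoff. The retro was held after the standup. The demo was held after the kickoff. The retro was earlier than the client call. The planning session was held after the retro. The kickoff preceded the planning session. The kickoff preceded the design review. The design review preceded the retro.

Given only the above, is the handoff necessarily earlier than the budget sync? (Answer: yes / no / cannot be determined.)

Tracing the constraints gives the budget sync → the kickoff → the design review → the retro → the handoff, so the budget sync must come before the handoff.
That means the handoff cannot be before the budget sync.

no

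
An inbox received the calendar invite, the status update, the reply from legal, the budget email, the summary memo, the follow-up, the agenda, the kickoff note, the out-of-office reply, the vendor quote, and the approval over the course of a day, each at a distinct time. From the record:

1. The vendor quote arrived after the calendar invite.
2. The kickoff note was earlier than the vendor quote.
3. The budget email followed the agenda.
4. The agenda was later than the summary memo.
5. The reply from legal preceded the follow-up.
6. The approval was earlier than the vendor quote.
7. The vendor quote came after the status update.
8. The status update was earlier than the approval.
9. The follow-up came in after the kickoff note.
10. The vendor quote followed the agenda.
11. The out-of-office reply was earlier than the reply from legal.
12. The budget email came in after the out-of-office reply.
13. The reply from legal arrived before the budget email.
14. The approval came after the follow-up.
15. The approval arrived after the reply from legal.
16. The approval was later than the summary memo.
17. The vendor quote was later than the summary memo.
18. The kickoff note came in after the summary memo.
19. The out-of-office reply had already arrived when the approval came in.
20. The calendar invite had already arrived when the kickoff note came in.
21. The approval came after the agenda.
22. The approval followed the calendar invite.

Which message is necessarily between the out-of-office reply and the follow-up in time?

Tracing the constraints gives the out-of-office reply → the reply from legal → the follow-up, so the reply from legal sits after the out-of-office reply and before the follow-up.
No other message is forced both after the out-of-office reply and before the follow-up.

the reply from legal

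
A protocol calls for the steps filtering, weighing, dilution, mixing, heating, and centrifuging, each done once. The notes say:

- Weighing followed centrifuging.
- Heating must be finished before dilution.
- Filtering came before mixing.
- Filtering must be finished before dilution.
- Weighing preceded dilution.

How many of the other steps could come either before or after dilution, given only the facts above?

Forced before dilution: centrifuging, filtering, heating, and weighing.
That leaves mixing with no forced order relative to dilution — 1.

1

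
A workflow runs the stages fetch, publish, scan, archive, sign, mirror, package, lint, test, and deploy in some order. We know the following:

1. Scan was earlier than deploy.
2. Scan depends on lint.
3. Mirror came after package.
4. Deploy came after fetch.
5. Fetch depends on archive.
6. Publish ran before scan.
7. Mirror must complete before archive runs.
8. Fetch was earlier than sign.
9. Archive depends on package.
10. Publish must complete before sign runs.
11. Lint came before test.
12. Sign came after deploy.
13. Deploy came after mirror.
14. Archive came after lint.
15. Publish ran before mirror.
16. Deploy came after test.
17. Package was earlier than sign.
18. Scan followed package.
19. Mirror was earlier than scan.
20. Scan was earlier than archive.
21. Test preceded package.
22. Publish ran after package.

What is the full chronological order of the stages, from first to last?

The constraints fix every adjacent pair, so only one ordering works:
lint → test → package → publish → mirror → scan → archive → fetch → deploy → sign.

lint, test, package, publish, mirror, scan, archive, fetch, deploy, sign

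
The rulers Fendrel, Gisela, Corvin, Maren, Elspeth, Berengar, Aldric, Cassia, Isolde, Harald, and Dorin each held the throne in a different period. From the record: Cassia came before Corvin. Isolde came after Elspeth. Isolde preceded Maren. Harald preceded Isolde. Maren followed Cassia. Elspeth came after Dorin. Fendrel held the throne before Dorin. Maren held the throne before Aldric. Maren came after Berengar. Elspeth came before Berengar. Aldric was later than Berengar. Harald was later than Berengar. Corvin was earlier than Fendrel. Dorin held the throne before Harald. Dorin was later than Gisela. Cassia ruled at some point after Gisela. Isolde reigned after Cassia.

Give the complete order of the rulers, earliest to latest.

The constraints fix every adjacent pair, so only one ordering works:
Gisela → Cassia → Corvin → Fendrel → Dorin → Elspeth → Berengar → Harald → Isolde → Maren → Aldric.

Gisela, Cassia, Corvin, Fendrel, Dorin, Elspeth, Berengar, Harald, Isolde, Maren, Aldric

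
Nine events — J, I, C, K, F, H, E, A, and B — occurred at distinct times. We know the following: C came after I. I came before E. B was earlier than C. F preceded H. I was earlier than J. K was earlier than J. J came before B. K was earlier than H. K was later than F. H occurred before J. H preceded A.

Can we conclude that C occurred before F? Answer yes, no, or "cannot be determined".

Tracing the constraints gives F → H → J → B → C, so F must come before C.
That means C cannot be before F.

no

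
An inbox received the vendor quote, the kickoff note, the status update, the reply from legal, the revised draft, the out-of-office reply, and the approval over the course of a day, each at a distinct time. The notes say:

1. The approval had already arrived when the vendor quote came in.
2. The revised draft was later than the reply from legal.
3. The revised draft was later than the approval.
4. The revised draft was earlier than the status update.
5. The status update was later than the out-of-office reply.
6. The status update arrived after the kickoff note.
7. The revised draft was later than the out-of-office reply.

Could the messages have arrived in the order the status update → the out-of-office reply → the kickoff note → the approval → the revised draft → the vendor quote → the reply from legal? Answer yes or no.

no

The constraints require the reply from legal before the revised draft, but in the proposed sequence the revised draft appears ahead of the reply from legal. That one violation is enough.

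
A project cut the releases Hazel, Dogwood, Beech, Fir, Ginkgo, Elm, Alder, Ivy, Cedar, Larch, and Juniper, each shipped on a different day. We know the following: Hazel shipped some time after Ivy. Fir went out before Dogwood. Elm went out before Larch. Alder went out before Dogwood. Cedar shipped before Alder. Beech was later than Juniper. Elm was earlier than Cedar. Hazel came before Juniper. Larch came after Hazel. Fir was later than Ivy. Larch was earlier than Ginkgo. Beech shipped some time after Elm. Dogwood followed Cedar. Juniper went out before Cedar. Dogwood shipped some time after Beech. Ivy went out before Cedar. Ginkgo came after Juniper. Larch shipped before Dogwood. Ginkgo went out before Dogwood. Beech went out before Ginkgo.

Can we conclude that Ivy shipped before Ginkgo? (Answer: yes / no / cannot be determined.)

yes

Chain the constraints: Ivy → Hazel → Larch → Ginkgo. Each link is directly stated, so Ivy comes before Ginkgo.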